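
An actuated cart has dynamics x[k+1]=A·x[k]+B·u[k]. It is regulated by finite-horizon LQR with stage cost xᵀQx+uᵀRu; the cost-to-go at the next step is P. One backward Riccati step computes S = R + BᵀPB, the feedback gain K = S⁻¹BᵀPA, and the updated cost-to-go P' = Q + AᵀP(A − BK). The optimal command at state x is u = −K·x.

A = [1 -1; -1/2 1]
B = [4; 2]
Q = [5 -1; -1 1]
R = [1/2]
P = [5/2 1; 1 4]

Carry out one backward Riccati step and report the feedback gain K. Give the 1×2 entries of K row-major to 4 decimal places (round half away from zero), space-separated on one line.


BᵀP = [12.0000 12.0000]
S = R + BᵀPB = [1/2] + [72.0000] = [72.5000]
BᵀPA = [6.0000 0.0000]
K = S⁻¹·BᵀPA = [0.0828 0.0000]
A−BK = [0.6690 -1.0000; -0.6655 1.0000]
AᵀP(A−BK) = [2.0034 -3.0000; -3.0000 4.5000]
P' = Q + AᵀP(A−BK) = [7.0034 -4.0000; -4.0000 5.5000]
tr(P') = 12.5034

0.0828 0.0000


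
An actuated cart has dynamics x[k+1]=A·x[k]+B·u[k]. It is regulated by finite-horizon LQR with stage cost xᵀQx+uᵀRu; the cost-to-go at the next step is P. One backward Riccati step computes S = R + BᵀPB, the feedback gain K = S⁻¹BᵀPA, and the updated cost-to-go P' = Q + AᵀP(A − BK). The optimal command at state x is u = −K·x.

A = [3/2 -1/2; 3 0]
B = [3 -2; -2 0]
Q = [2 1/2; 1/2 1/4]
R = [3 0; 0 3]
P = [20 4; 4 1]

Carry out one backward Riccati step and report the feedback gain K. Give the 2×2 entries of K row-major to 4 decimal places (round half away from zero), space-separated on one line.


BᵀP = [52.0000 10.0000; -40.0000 -8.0000]
S = R + BᵀPB = [3 0; 0 3] + [136.0000 -104.0000; -104.0000 80.0000] = [139.0000 -104.0000; -104.0000 83.0000]
BᵀPA = [108.0000 -26.0000; -84.0000 20.0000]
K = S⁻¹·BᵀPA = [0.3162 -0.1082; -0.6158 0.1054]
A−BK = [-0.6803 0.0354; 3.6325 -0.2164]
AᵀP(A−BK) = [4.1193 -0.4619; -0.4619 0.0791]
P' = Q + AᵀP(A−BK) = [6.1193 0.0381; 0.0381 0.3291]
tr(P') = 6.4483

0.3162 -0.1082 -0.6158 0.1054


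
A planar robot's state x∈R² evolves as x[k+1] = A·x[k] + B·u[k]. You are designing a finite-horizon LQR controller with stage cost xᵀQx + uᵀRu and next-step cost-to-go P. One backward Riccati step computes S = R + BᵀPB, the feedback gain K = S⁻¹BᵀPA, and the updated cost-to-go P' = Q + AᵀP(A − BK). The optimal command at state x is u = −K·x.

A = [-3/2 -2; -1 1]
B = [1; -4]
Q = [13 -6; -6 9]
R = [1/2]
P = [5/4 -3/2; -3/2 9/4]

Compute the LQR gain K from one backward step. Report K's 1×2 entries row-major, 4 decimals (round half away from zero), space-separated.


BᵀP = [7.2500 -10.5000]
S = R + BᵀPB = [1/2] + [49.2500] = [49.7500]
BᵀPA = [-0.3750 -25.0000]
K = S⁻¹·BᵀPA = [-0.0075 -0.5025]
A−BK = [-1.4925 -1.4975; -1.0302 -1.0101]
AᵀP(A−BK) = [0.5597 0.5616; 0.5616 0.6872]
P' = Q + AᵀP(A−BK) = [13.5597 -5.4384; -5.4384 9.6872]
tr(P') = 23.2469

-0.0075 -0.5025


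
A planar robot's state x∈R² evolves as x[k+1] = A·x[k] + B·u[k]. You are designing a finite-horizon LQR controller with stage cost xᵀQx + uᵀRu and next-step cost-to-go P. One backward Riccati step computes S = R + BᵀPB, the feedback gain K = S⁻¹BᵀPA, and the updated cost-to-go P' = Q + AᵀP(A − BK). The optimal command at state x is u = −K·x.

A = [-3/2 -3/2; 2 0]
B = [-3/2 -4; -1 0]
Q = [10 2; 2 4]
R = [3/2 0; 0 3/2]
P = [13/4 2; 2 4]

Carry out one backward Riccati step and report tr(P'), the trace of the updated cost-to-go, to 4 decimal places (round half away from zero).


18.8344

BᵀP = [-6.8750 -7.0000; -13.0000 -8.0000]
S = R + BᵀPB = [3/2 0; 0 3/2] + [17.3125 27.5000; 27.5000 52.0000] = [18.8125 27.5000; 27.5000 53.5000]
BᵀPA = [-3.6875 10.3125; 3.5000 19.5000]
K = S⁻¹·BᵀPA = [-1.1731 0.0618; 0.6684 0.3327]
A−BK = [-0.5860 -0.0764; 0.8269 0.0618]
AᵀP(A−BK) = [4.6472 0.3760; 0.3760 0.1871]
P' = Q + AᵀP(A−BK) = [14.6472 2.3760; 2.3760 4.1871]
tr(P') = 18.8344


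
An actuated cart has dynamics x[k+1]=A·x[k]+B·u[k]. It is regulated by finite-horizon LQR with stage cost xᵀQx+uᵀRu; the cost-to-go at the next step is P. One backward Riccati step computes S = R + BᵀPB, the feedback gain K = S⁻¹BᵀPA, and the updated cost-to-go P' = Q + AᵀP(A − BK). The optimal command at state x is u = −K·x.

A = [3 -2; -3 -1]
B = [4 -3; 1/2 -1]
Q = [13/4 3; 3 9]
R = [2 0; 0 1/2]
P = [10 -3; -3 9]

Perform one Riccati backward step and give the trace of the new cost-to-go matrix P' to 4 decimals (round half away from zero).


54.5642

BᵀP = [38.5000 -7.5000; -27.0000 0.0000]
S = R + BᵀPB = [2 0; 0 1/2] + [150.2500 -108.0000; -108.0000 81.0000] = [152.2500 -108.0000; -108.0000 81.5000]
BᵀPA = [138.0000 -69.5000; -81.0000 54.0000]
K = S⁻¹·BᵀPA = [3.3572 0.2254; 3.4549 0.9612]
A−BK = [-0.0640 -0.0178; -1.2237 -0.1515]
AᵀP(A−BK) = [41.5572 4.7587; 4.7587 0.7570]
P' = Q + AᵀP(A−BK) = [44.8072 7.7587; 7.7587 9.7570]
tr(P') = 54.5642


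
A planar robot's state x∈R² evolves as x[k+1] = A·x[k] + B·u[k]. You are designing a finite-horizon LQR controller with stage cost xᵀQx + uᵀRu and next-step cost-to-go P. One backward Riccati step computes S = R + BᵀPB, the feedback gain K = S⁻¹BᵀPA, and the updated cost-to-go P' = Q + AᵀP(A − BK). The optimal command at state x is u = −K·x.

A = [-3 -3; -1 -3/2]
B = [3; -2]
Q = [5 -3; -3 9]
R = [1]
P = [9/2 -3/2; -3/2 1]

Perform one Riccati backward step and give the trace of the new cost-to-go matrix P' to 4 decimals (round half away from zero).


BᵀP = [16.5000 -6.5000]
S = R + BᵀPB = [1] + [62.5000] = [63.5000]
BᵀPA = [-43.0000 -39.7500]
K = S⁻¹·BᵀPA = [-0.6772 -0.6260]
A−BK = [-0.9685 -1.1220; -2.3543 -2.7520]
AᵀP(A−BK) = [3.3819 3.8327; 3.8327 4.3671]
P' = Q + AᵀP(A−BK) = [8.3819 0.8327; 0.8327 13.3671]
tr(P') = 21.7490

21.7490


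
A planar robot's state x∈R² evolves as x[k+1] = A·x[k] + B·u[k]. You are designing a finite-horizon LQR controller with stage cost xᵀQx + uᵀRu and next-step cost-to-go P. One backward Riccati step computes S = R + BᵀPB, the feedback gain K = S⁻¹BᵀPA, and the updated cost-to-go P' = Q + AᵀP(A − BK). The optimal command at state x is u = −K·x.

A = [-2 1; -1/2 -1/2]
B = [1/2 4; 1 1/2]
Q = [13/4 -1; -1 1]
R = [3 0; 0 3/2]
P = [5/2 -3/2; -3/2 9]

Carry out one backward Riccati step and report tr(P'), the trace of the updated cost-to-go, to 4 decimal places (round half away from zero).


BᵀP = [-0.2500 8.2500; 9.2500 -1.5000]
S = R + BᵀPB = [3 0; 0 3/2] + [8.1250 3.1250; 3.1250 36.2500] = [11.1250 3.1250; 3.1250 37.7500]
BᵀPA = [-3.6250 -4.3750; -17.7500 10.0000]
K = S⁻¹·BᵀPA = [-0.1984 -0.4788; -0.4538 0.3045]
A−BK = [-0.0857 0.0213; -0.0747 -0.1735]
AᵀP(A−BK) = [0.4763 0.1699; 0.1699 1.1099]
P' = Q + AᵀP(A−BK) = [3.7263 -0.8301; -0.8301 2.1099]
tr(P') = 5.8362

5.8362


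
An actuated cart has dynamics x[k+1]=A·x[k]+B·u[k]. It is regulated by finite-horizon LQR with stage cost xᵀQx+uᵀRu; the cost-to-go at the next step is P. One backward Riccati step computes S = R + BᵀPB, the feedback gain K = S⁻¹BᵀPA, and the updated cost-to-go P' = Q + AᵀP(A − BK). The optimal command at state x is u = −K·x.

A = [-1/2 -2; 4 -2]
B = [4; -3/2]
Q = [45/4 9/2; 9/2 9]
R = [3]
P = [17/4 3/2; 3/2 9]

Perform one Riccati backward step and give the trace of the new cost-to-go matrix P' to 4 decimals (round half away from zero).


BᵀP = [14.7500 -7.5000]
S = R + BᵀPB = [3] + [70.2500] = [73.2500]
BᵀPA = [-37.3750 -14.5000]
K = S⁻¹·BᵀPA = [-0.5102 -0.1980]
A−BK = [1.5410 -1.2082; 3.2346 -2.2969]
AᵀP(A−BK) = [119.9923 -85.6485; -85.6485 62.1297]
P' = Q + AᵀP(A−BK) = [131.2423 -81.1485; -81.1485 71.1297]
tr(P') = 202.3720

202.3720


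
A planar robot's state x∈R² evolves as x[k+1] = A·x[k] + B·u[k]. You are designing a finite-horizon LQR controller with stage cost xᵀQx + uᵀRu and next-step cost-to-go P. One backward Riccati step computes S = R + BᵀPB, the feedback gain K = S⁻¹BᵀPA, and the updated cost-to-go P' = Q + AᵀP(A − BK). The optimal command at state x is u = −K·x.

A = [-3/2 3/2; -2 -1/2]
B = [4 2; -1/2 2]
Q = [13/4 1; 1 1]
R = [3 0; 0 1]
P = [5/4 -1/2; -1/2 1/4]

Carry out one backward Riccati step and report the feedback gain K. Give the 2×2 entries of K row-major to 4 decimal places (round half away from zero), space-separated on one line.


-0.0848 0.3097 -0.2401 0.1881

BᵀP = [5.2500 -2.1250; 1.5000 -0.5000]
S = R + BᵀPB = [3 0; 0 1] + [22.0625 6.2500; 6.2500 2.0000] = [25.0625 6.2500; 6.2500 3.0000]
BᵀPA = [-3.6250 8.9375; -1.2500 2.5000]
K = S⁻¹·BᵀPA = [-0.0848 0.3097; -0.2401 0.1881]
A−BK = [-0.6808 -0.1151; -1.5623 -0.7215]
AᵀP(A−BK) = [0.2051 -0.0797; -0.0797 0.3868]
P' = Q + AᵀP(A−BK) = [3.4551 0.9203; 0.9203 1.3868]
tr(P') = 4.8419


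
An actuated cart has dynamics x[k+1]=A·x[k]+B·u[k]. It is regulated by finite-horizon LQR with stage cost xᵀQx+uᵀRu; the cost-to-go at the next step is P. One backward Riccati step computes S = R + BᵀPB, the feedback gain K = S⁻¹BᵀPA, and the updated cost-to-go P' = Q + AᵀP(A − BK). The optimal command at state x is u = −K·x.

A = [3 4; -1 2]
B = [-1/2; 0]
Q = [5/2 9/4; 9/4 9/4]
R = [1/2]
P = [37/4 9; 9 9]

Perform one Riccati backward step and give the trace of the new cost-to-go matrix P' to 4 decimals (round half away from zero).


BᵀP = [-4.6250 -4.5000]
S = R + BᵀPB = [1/2] + [2.3125] = [2.8125]
BᵀPA = [-9.3750 -27.5000]
K = S⁻¹·BᵀPA = [-3.3333 -9.7778]
A−BK = [1.3333 -0.8889; -1.0000 2.0000]
AᵀP(A−BK) = [7.0000 19.3333; 19.3333 59.1111]
P' = Q + AᵀP(A−BK) = [9.5000 21.5833; 21.5833 61.3611]
tr(P') = 70.8611

70.8611


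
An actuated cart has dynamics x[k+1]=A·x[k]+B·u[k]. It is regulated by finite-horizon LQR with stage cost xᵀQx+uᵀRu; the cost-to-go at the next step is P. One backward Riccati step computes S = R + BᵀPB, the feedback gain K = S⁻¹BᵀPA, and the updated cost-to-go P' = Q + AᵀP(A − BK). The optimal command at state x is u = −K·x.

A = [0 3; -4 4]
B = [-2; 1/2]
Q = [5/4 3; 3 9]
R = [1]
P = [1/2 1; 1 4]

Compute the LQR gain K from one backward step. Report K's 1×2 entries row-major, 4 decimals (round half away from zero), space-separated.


BᵀP = [-0.5000 0.0000]
S = R + BᵀPB = [1] + [1.0000] = [2.0000]
BᵀPA = [0.0000 -1.5000]
K = S⁻¹·BᵀPA = [0.0000 -0.7500]
A−BK = [0.0000 1.5000; -4.0000 4.3750]
AᵀP(A−BK) = [64.0000 -76.0000; -76.0000 91.3750]
P' = Q + AᵀP(A−BK) = [65.2500 -73.0000; -73.0000 100.3750]
tr(P') = 165.6250

0.0000 -0.7500


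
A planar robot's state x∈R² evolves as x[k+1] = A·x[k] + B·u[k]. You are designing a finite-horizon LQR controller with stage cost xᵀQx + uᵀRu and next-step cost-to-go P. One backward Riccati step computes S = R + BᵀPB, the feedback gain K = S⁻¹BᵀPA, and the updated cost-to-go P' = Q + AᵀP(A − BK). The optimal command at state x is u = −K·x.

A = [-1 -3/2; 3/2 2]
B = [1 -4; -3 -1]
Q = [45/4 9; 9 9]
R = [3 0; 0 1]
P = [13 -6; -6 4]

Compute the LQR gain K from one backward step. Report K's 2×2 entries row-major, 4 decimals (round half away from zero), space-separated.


BᵀP = [31.0000 -18.0000; -46.0000 20.0000]
S = R + BᵀPB = [3 0; 0 1] + [85.0000 -106.0000; -106.0000 164.0000] = [88.0000 -106.0000; -106.0000 165.0000]
BᵀPA = [-58.0000 -82.5000; 76.0000 109.0000]
K = S⁻¹·BᵀPA = [-0.4610 -0.6268; 0.1644 0.2579]
A−BK = [0.1188 0.1585; 0.2814 0.3774]
AᵀP(A−BK) = [0.7637 1.0423; 1.0423 1.4238]
P' = Q + AᵀP(A−BK) = [12.0137 10.0423; 10.0423 10.4238]
tr(P') = 22.4375

-0.4610 -0.6268 0.1644 0.2579


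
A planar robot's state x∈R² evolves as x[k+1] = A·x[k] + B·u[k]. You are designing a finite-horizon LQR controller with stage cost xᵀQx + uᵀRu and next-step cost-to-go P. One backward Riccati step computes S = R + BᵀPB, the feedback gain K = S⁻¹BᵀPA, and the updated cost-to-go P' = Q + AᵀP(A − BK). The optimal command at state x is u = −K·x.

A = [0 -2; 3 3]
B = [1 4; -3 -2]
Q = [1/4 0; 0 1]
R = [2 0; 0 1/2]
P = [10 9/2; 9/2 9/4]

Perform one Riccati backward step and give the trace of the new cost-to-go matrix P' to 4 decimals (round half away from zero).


BᵀP = [-3.5000 -2.2500; 31.0000 13.5000]
S = R + BᵀPB = [2 0; 0 1/2] + [3.2500 -9.5000; -9.5000 97.0000] = [5.2500 -9.5000; -9.5000 97.5000]
BᵀPA = [-6.7500 0.2500; 40.5000 -21.5000]
K = S⁻¹·BᵀPA = [-0.6484 -0.4266; 0.3522 -0.2621]
A−BK = [-0.7605 -0.5251; 1.7593 1.1960]
AᵀP(A−BK) = [1.6090 0.9846; 0.9846 0.7219]
P' = Q + AᵀP(A−BK) = [1.8590 0.9846; 0.9846 1.7219]
tr(P') = 3.5809

3.5809


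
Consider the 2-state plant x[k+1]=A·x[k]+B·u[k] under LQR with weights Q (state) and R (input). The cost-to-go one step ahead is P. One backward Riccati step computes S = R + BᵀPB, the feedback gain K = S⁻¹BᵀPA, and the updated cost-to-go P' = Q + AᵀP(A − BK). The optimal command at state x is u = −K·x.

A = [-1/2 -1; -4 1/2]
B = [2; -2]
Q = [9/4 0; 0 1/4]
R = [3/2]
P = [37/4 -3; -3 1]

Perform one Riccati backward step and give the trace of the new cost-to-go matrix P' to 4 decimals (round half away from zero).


BᵀP = [24.5000 -8.0000]
S = R + BᵀPB = [3/2] + [65.0000] = [66.5000]
BᵀPA = [19.7500 -28.5000]
K = S⁻¹·BᵀPA = [0.2970 -0.4286]
A−BK = [-1.0940 -0.1429; -3.4060 -0.3571]
AᵀP(A−BK) = [0.4469 -0.1607; -0.1607 0.2857]
P' = Q + AᵀP(A−BK) = [2.6969 -0.1607; -0.1607 0.5357]
tr(P') = 3.2326

3.2326


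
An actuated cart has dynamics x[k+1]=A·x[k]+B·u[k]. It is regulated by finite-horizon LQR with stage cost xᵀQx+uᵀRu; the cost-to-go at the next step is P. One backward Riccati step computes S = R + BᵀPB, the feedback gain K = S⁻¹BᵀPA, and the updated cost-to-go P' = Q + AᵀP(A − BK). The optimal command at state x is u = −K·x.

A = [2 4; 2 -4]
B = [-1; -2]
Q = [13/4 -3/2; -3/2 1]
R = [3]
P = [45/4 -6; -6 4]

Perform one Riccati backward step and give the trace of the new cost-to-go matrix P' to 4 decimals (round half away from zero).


432.8900

BᵀP = [0.7500 -2.0000]
S = R + BᵀPB = [3] + [3.2500] = [6.2500]
BᵀPA = [-2.5000 11.0000]
K = S⁻¹·BᵀPA = [-0.4000 1.7600]
A−BK = [1.6000 5.7600; 1.2000 -0.4800]
AᵀP(A−BK) = [12.0000 62.4000; 62.4000 416.6400]
P' = Q + AᵀP(A−BK) = [15.2500 60.9000; 60.9000 417.6400]
tr(P') = 432.8900


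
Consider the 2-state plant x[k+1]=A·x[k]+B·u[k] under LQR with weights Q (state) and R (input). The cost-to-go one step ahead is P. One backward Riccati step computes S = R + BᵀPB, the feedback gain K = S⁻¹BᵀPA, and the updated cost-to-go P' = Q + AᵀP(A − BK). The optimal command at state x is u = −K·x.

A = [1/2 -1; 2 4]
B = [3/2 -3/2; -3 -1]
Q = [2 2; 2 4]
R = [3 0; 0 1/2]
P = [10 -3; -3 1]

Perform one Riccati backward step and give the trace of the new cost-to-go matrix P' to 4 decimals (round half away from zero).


BᵀP = [24.0000 -7.5000; -12.0000 3.5000]
S = R + BᵀPB = [3 0; 0 1/2] + [58.5000 -28.5000; -28.5000 14.5000] = [61.5000 -28.5000; -28.5000 15.0000]
BᵀPA = [-3.0000 -54.0000; 1.0000 26.0000]
K = S⁻¹·BᵀPA = [-0.1497 -0.6259; -0.2177 0.5442]
A−BK = [0.3980 0.7551; 1.3333 2.6667]
AᵀP(A−BK) = [0.2687 0.5782; 0.5782 2.0544]
P' = Q + AᵀP(A−BK) = [2.2687 2.5782; 2.5782 6.0544]
tr(P') = 8.3231

8.3231


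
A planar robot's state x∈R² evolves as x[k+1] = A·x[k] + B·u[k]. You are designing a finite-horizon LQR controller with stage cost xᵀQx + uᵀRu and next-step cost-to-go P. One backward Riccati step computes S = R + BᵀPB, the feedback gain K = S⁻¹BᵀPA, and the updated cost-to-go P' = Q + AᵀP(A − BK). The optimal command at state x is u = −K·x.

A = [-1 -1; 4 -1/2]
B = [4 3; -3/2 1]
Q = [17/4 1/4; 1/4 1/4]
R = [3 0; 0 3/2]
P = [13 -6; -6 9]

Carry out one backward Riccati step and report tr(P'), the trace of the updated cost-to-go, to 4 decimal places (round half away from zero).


15.0100

BᵀP = [61.0000 -37.5000; 33.0000 -9.0000]
S = R + BᵀPB = [3 0; 0 3/2] + [300.2500 145.5000; 145.5000 90.0000] = [303.2500 145.5000; 145.5000 91.5000]
BᵀPA = [-211.0000 -42.2500; -69.0000 -28.5000]
K = S⁻¹·BᵀPA = [-1.4090 0.0427; 1.4864 -0.3794]
A−BK = [0.1767 -0.0327; 0.4001 -0.0566]
AᵀP(A−BK) = [10.2681 -1.1667; -1.1667 0.2419]
P' = Q + AᵀP(A−BK) = [14.5181 -0.9167; -0.9167 0.4919]
tr(P') = 15.0100


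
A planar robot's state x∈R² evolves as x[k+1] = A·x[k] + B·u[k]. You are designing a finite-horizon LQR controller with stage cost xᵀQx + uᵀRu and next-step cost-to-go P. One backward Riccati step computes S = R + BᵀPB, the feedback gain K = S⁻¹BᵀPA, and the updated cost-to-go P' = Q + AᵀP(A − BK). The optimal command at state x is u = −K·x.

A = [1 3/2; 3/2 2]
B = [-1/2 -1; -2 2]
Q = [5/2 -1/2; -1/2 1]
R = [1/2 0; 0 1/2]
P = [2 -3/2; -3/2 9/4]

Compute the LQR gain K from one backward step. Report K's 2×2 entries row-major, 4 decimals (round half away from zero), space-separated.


-0.7888 -1.1163 -0.1996 -0.3488

BᵀP = [2.0000 -3.7500; -5.0000 6.0000]
S = R + BᵀPB = [1/2 0; 0 1/2] + [6.5000 -9.5000; -9.5000 17.0000] = [7.0000 -9.5000; -9.5000 17.5000]
BᵀPA = [-3.6250 -4.5000; 4.0000 4.5000]
K = S⁻¹·BᵀPA = [-0.7888 -1.1163; -0.1996 -0.3488]
A−BK = [0.4060 0.5930; 0.3217 0.4651]
AᵀP(A−BK) = [0.5017 0.7238; 0.7238 1.0465]
P' = Q + AᵀP(A−BK) = [3.0017 0.2238; 0.2238 2.0465]
tr(P') = 5.0482


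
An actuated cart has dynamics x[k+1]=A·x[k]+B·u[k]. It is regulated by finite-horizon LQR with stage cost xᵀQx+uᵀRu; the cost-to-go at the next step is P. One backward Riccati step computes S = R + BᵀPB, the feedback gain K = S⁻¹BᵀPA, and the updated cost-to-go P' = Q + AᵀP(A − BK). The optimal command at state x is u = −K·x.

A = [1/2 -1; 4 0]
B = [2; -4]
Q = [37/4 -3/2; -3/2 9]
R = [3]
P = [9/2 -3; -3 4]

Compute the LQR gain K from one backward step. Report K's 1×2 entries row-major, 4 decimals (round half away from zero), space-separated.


BᵀP = [21.0000 -22.0000]
S = R + BᵀPB = [3] + [130.0000] = [133.0000]
BᵀPA = [-77.5000 -21.0000]
K = S⁻¹·BᵀPA = [-0.5827 -0.1579]
A−BK = [1.6654 -0.6842; 1.6692 -0.6316]
AᵀP(A−BK) = [7.9652 -2.4868; -2.4868 1.1842]
P' = Q + AᵀP(A−BK) = [17.2152 -3.9868; -3.9868 10.1842]
tr(P') = 27.3994

-0.5827 -0.1579


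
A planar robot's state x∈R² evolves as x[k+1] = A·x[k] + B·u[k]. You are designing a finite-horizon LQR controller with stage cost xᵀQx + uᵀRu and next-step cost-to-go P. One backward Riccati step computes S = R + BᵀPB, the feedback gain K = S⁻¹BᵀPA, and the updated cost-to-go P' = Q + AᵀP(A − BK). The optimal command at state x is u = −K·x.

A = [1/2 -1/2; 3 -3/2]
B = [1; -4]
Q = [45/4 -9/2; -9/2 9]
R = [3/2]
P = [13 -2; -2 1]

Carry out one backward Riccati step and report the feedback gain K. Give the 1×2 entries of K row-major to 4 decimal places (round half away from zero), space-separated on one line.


BᵀP = [21.0000 -6.0000]
S = R + BᵀPB = [3/2] + [45.0000] = [46.5000]
BᵀPA = [-7.5000 -1.5000]
K = S⁻¹·BᵀPA = [-0.1613 -0.0323]
A−BK = [0.6613 -0.4677; 2.3548 -1.6290]
AᵀP(A−BK) = [5.0403 -3.4919; -3.4919 2.4516]
P' = Q + AᵀP(A−BK) = [16.2903 -7.9919; -7.9919 11.4516]
tr(P') = 27.7419

-0.1613 -0.0323


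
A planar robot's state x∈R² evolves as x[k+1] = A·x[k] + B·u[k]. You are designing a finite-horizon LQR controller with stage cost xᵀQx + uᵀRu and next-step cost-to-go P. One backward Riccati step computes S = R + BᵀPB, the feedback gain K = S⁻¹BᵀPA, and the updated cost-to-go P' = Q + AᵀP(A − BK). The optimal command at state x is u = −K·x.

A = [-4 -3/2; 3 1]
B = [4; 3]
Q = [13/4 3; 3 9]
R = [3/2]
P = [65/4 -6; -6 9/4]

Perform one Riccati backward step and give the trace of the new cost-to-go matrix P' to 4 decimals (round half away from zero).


20.1355

BᵀP = [47.0000 -17.2500]
S = R + BᵀPB = [3/2] + [136.2500] = [137.7500]
BᵀPA = [-239.7500 -87.7500]
K = S⁻¹·BᵀPA = [-1.7405 -0.6370]
A−BK = [2.9619 1.0481; 8.2214 2.9111]
AᵀP(A−BK) = [6.9719 2.5236; 2.5236 0.9137]
P' = Q + AᵀP(A−BK) = [10.2219 5.5236; 5.5236 9.9137]
tr(P') = 20.1355


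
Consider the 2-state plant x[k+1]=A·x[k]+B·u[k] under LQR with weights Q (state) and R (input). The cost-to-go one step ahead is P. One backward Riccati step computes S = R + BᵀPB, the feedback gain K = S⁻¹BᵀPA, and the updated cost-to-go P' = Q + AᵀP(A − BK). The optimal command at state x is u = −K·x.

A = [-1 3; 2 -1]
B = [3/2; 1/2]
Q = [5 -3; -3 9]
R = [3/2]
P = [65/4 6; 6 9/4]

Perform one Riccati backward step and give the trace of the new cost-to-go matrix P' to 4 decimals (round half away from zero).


17.8337

BᵀP = [27.3750 10.1250]
S = R + BᵀPB = [3/2] + [46.1250] = [47.6250]
BᵀPA = [-7.1250 72.0000]
K = S⁻¹·BᵀPA = [-0.1496 1.5118]
A−BK = [-0.7756 0.7323; 2.0748 -1.7559]
AᵀP(A−BK) = [0.1841 -0.4783; -0.4783 3.6496]
P' = Q + AᵀP(A−BK) = [5.1841 -3.4783; -3.4783 12.6496]
tr(P') = 17.8337


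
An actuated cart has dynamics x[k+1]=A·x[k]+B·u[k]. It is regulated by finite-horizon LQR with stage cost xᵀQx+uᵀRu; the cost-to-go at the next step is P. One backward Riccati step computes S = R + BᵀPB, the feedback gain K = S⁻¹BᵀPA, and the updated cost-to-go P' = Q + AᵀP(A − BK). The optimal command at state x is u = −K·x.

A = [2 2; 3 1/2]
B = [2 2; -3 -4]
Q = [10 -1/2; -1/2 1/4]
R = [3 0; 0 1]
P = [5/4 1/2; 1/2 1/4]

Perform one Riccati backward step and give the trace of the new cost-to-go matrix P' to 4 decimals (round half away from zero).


BᵀP = [1.0000 0.2500; 0.5000 0.0000]
S = R + BᵀPB = [3 0; 0 1] + [1.2500 1.0000; 1.0000 1.0000] = [4.2500 1.0000; 1.0000 2.0000]
BᵀPA = [2.7500 2.1250; 1.0000 1.0000]
K = S⁻¹·BᵀPA = [0.6000 0.4333; 0.2000 0.2833]
A−BK = [0.4000 0.5667; 5.6000 2.9333]
AᵀP(A−BK) = [11.4000 7.4000; 7.4000 4.8583]
P' = Q + AᵀP(A−BK) = [21.4000 6.9000; 6.9000 5.1083]
tr(P') = 26.5083

26.5083


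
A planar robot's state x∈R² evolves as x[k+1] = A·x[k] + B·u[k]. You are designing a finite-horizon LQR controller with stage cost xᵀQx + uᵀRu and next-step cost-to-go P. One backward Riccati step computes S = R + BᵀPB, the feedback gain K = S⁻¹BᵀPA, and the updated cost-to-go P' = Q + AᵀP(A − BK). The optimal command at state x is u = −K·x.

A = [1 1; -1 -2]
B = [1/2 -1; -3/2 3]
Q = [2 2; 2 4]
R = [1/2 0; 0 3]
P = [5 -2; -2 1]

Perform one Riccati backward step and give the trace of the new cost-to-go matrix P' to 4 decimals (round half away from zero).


BᵀP = [5.5000 -2.5000; -11.0000 5.0000]
S = R + BᵀPB = [1/2 0; 0 3] + [6.5000 -13.0000; -13.0000 26.0000] = [7.0000 -13.0000; -13.0000 29.0000]
BᵀPA = [8.0000 10.5000; -16.0000 -21.0000]
K = S⁻¹·BᵀPA = [0.7059 0.9265; -0.2353 -0.3088]
A−BK = [0.4118 0.2279; 0.7647 0.3162]
AᵀP(A−BK) = [0.5882 0.6471; 0.6471 0.7868]
P' = Q + AᵀP(A−BK) = [2.5882 2.6471; 2.6471 4.7868]
tr(P') = 7.3750

7.3750


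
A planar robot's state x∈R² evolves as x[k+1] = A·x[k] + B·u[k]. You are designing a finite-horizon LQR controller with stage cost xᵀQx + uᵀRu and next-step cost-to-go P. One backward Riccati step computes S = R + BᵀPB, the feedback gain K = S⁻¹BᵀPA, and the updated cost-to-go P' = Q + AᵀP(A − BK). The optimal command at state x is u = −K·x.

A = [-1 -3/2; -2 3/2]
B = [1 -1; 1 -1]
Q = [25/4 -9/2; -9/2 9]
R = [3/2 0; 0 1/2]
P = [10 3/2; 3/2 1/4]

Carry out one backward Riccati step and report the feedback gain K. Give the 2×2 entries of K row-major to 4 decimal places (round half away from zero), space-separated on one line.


BᵀP = [11.5000 1.7500; -11.5000 -1.7500]
S = R + BᵀPB = [3/2 0; 0 1/2] + [13.2500 -13.2500; -13.2500 13.2500] = [14.7500 -13.2500; -13.2500 13.7500]
BᵀPA = [-15.0000 -14.6250; 15.0000 14.6250]
K = S⁻¹·BᵀPA = [-0.2752 -0.2683; 0.8257 0.8050]
A−BK = [0.1009 -0.4266; -0.8991 2.5734]
AᵀP(A−BK) = [0.4862 0.3991; 0.3991 0.6141]
P' = Q + AᵀP(A−BK) = [6.7362 -4.1009; -4.1009 9.6141]
tr(P') = 16.3503

-0.2752 -0.2683 0.8257 0.8050


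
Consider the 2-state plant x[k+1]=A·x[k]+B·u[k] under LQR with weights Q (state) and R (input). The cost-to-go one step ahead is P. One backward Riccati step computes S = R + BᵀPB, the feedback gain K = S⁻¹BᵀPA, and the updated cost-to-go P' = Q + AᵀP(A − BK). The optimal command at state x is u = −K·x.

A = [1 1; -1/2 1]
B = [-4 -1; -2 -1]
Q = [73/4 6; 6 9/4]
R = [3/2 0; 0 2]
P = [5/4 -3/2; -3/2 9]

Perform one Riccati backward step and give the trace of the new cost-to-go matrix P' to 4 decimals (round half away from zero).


BᵀP = [-2.0000 -12.0000; 0.2500 -7.5000]
S = R + BᵀPB = [3/2 0; 0 2] + [32.0000 14.0000; 14.0000 7.2500] = [33.5000 14.0000; 14.0000 9.2500]
BᵀPA = [4.0000 -14.0000; 4.0000 -7.2500]
K = S⁻¹·BᵀPA = [-0.1668 -0.2459; 0.6850 -0.4116]
A−BK = [1.0176 -0.3952; -0.1487 0.0966]
AᵀP(A−BK) = [2.9276 -1.3699; -1.3699 0.8233]
P' = Q + AᵀP(A−BK) = [21.1776 4.6301; 4.6301 3.0733]
tr(P') = 24.2508

24.2508


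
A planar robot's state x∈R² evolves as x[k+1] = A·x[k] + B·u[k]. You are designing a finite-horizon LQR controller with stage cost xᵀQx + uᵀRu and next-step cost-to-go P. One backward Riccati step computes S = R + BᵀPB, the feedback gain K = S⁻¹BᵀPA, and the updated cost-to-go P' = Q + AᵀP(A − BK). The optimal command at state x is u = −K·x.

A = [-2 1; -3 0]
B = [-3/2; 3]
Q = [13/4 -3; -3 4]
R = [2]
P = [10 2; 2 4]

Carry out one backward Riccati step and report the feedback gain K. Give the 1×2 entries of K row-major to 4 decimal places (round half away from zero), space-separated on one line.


BᵀP = [-9.0000 9.0000]
S = R + BᵀPB = [2] + [40.5000] = [42.5000]
BᵀPA = [-9.0000 -9.0000]
K = S⁻¹·BᵀPA = [-0.2118 -0.2118]
A−BK = [-2.3176 0.6824; -2.3647 0.6353]
AᵀP(A−BK) = [98.0941 -27.9059; -27.9059 8.0941]
P' = Q + AᵀP(A−BK) = [101.3441 -30.9059; -30.9059 12.0941]
tr(P') = 113.4382

-0.2118 -0.2118


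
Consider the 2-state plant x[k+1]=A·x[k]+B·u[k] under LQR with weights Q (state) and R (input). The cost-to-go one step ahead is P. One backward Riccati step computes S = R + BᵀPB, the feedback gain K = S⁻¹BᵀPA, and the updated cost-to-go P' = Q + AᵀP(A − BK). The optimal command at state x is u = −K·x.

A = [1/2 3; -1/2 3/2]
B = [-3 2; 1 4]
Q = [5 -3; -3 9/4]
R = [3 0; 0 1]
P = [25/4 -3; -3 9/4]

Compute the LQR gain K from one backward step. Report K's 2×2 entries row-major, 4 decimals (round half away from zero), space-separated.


-0.2063 -0.6178 -0.0672 0.4948

BᵀP = [-21.7500 11.2500; 0.5000 3.0000]
S = R + BᵀPB = [3 0; 0 1] + [76.5000 1.5000; 1.5000 13.0000] = [79.5000 1.5000; 1.5000 14.0000]
BᵀPA = [-16.5000 -48.3750; -1.2500 6.0000]
K = S⁻¹·BᵀPA = [-0.2063 -0.6178; -0.0672 0.4948]
A−BK = [0.0155 0.1570; -0.0250 0.1388]
AᵀP(A−BK) = [0.1374 0.3618; 0.3618 1.4566]
P' = Q + AᵀP(A−BK) = [5.1374 -2.6382; -2.6382 3.7066]
tr(P') = 8.8440


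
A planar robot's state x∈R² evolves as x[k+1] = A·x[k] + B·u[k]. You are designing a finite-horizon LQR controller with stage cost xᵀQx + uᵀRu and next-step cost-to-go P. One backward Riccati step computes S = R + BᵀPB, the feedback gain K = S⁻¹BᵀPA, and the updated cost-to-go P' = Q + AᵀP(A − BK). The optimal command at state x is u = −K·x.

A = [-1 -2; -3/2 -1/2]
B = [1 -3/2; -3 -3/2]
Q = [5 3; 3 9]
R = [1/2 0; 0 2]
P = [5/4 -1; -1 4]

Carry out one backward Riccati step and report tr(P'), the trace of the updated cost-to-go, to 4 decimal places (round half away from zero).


BᵀP = [4.2500 -13.0000; -0.3750 -4.5000]
S = R + BᵀPB = [1/2 0; 0 2] + [43.2500 13.1250; 13.1250 7.3125] = [43.7500 13.1250; 13.1250 9.3125]
BᵀPA = [15.2500 -2.0000; 7.1250 3.0000]
K = S⁻¹·BᵀPA = [0.2062 -0.2466; 0.4744 0.6698]
A−BK = [-0.4946 -0.7487; -0.1696 -0.2353]
AᵀP(A−BK) = [0.7245 0.9892; 0.9892 1.4974]
P' = Q + AᵀP(A−BK) = [5.7245 3.9892; 3.9892 10.4974]
tr(P') = 16.2219

16.2219


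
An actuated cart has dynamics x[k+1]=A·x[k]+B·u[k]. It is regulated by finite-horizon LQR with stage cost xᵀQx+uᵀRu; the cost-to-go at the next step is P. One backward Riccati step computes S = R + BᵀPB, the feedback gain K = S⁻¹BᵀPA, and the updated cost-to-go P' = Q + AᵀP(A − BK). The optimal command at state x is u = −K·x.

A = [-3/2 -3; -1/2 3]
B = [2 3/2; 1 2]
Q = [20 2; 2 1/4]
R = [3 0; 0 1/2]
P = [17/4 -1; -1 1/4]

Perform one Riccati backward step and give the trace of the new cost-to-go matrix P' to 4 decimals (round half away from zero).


25.8392

BᵀP = [7.5000 -1.7500; 4.3750 -1.0000]
S = R + BᵀPB = [3 0; 0 1/2] + [13.2500 7.7500; 7.7500 4.5625] = [16.2500 7.7500; 7.7500 5.0625]
BᵀPA = [-10.3750 -27.7500; -6.0625 -16.1250]
K = S⁻¹·BᵀPA = [-0.2495 -0.6988; -0.8156 -2.1154]
A−BK = [0.2224 1.5707; 1.3807 7.9296]
AᵀP(A−BK) = [0.5920 1.6752; 1.6752 4.9972]
P' = Q + AᵀP(A−BK) = [20.5920 3.6752; 3.6752 5.2472]
tr(P') = 25.8392


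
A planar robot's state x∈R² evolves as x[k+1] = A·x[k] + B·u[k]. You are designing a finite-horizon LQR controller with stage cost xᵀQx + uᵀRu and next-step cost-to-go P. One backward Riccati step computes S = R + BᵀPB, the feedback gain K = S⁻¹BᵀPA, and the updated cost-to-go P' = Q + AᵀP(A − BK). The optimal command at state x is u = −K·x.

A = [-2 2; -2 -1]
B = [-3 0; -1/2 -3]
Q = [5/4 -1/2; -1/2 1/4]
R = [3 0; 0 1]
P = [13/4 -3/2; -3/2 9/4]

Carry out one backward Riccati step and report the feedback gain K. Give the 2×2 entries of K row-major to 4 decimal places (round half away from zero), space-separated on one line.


BᵀP = [-9.0000 3.3750; 4.5000 -6.7500]
S = R + BᵀPB = [3 0; 0 1] + [25.3125 -10.1250; -10.1250 20.2500] = [28.3125 -10.1250; -10.1250 21.2500]
BᵀPA = [11.2500 -21.3750; 4.5000 15.7500]
K = S⁻¹·BᵀPA = [0.5702 -0.5905; 0.4835 0.4598]
A−BK = [-0.2893 0.2284; -0.2645 0.0841]
AᵀP(A−BK) = [1.4091 -0.9256; -0.9256 1.3854]
P' = Q + AᵀP(A−BK) = [2.6591 -1.4256; -1.4256 1.6354]
tr(P') = 4.2945

0.5702 -0.5905 0.4835 0.4598


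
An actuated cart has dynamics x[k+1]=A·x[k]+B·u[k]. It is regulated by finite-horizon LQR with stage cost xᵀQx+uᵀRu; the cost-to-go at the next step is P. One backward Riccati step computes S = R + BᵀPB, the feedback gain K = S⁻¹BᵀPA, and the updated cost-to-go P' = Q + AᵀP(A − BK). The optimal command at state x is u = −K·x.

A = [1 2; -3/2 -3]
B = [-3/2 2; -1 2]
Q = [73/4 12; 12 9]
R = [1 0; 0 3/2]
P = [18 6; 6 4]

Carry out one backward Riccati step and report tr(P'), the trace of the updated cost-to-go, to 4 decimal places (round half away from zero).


55.0119

BᵀP = [-33.0000 -13.0000; 48.0000 20.0000]
S = R + BᵀPB = [1 0; 0 3/2] + [62.5000 -92.0000; -92.0000 136.0000] = [63.5000 -92.0000; -92.0000 137.5000]
BᵀPA = [-13.5000 -27.0000; 18.0000 36.0000]
K = S⁻¹·BᵀPA = [-0.7493 -1.4986; -0.3704 -0.7409]
A−BK = [0.6169 1.2339; -1.5084 -3.0168]
AᵀP(A−BK) = [5.5524 11.1048; 11.1048 22.2095]
P' = Q + AᵀP(A−BK) = [23.8024 23.1048; 23.1048 31.2095]
tr(P') = 55.0119


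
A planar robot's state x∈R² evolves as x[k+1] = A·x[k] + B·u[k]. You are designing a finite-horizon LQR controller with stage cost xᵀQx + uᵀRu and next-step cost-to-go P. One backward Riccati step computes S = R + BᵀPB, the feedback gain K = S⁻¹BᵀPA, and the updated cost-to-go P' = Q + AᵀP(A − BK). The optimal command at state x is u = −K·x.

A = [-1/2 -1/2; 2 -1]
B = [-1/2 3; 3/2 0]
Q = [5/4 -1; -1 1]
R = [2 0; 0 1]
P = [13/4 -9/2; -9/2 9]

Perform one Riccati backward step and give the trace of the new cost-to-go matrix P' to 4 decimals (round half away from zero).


5.6757

BᵀP = [-8.3750 15.7500; 9.7500 -13.5000]
S = R + BᵀPB = [2 0; 0 1] + [27.8125 -25.1250; -25.1250 29.2500] = [29.8125 -25.1250; -25.1250 30.2500]
BᵀPA = [35.6875 -11.5625; -31.8750 8.6250]
K = S⁻¹·BᵀPA = [1.0300 -0.4918; -0.1982 -0.1234]
A−BK = [0.6096 -0.3758; 0.4550 -0.2623]
AᵀP(A−BK) = [2.7357 -1.3183; -1.3183 0.6900]
P' = Q + AᵀP(A−BK) = [3.9857 -2.3183; -2.3183 1.6900]
tr(P') = 5.6757


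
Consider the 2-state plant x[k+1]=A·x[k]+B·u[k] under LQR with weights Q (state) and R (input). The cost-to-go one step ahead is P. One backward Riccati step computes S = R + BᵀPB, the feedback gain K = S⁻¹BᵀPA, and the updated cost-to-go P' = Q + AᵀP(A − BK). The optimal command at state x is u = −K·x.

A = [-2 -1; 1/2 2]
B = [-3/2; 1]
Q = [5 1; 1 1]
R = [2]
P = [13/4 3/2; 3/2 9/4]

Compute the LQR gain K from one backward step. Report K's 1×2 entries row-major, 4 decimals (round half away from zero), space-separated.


BᵀP = [-3.3750 0.0000]
S = R + BᵀPB = [2] + [5.0625] = [7.0625]
BᵀPA = [6.7500 3.3750]
K = S⁻¹·BᵀPA = [0.9558 0.4779]
A−BK = [-0.5664 -0.2832; -0.4558 1.5221]
AᵀP(A−BK) = [4.1112 -1.2257; -1.2257 4.6372]
P' = Q + AᵀP(A−BK) = [9.1112 -0.2257; -0.2257 5.6372]
tr(P') = 14.7483

0.9558 0.4779


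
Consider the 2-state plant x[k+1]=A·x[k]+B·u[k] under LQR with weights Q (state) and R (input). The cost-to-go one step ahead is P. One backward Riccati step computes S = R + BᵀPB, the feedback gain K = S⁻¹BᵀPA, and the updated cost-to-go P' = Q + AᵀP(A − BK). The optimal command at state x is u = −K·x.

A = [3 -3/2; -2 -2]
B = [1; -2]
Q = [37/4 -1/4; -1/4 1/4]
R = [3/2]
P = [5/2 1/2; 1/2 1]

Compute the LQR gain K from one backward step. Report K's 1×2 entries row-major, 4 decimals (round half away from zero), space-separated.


BᵀP = [1.5000 -1.5000]
S = R + BᵀPB = [3/2] + [4.5000] = [6.0000]
BᵀPA = [7.5000 0.7500]
K = S⁻¹·BᵀPA = [1.2500 0.1250]
A−BK = [1.7500 -1.6250; 0.5000 -1.7500]
AᵀP(A−BK) = [11.1250 -9.6875; -9.6875 12.5313]
P' = Q + AᵀP(A−BK) = [20.3750 -9.9375; -9.9375 12.7813]
tr(P') = 33.1563

1.2500 0.1250


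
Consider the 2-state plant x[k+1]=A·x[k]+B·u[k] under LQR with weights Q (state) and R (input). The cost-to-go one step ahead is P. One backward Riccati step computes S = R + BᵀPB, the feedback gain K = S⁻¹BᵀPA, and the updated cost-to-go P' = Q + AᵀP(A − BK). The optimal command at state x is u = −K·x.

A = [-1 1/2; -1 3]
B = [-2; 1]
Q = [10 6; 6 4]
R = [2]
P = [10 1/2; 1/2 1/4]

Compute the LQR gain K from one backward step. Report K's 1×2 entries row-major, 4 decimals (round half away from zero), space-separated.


0.5031 -0.2981

BᵀP = [-19.5000 -0.7500]
S = R + BᵀPB = [2] + [38.2500] = [40.2500]
BᵀPA = [20.2500 -12.0000]
K = S⁻¹·BᵀPA = [0.5031 -0.2981]
A−BK = [0.0062 -0.0963; -1.5031 3.2981]
AᵀP(A−BK) = [1.0621 -1.4627; -1.4627 2.6724]
P' = Q + AᵀP(A−BK) = [11.0621 4.5373; 4.5373 6.6724]
tr(P') = 17.7345


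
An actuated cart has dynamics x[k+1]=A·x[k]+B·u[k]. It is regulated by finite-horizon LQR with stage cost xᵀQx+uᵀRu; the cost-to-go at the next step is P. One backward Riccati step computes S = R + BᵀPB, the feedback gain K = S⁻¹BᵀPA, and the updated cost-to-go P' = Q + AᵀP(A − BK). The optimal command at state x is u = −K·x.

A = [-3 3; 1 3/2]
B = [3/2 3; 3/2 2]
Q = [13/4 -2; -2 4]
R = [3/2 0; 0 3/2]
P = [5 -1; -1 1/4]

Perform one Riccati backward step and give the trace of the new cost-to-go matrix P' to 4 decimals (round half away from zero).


11.0195

BᵀP = [6.0000 -1.1250; 13.0000 -2.5000]
S = R + BᵀPB = [3/2 0; 0 3/2] + [7.3125 15.7500; 15.7500 34.0000] = [8.8125 15.7500; 15.7500 35.5000]
BᵀPA = [-19.1250 16.3125; -41.5000 35.2500]
K = S⁻¹·BᵀPA = [-0.3907 0.3690; -0.9957 0.8292]
A−BK = [0.5731 -0.0412; 3.5774 -0.7120]
AᵀP(A−BK) = [2.4573 -1.6541; -1.6541 1.3122]
P' = Q + AᵀP(A−BK) = [5.7073 -3.6541; -3.6541 5.3122]
tr(P') = 11.0195


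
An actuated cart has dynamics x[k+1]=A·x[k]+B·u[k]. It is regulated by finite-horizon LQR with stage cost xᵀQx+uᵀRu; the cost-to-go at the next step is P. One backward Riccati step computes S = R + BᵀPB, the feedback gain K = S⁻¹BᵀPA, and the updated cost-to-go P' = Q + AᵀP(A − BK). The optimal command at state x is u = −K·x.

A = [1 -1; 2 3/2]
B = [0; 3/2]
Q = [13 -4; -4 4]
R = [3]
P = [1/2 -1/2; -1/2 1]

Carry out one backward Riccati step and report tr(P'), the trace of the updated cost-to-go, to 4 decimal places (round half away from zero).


21.0714

BᵀP = [-0.7500 1.5000]
S = R + BᵀPB = [3] + [2.2500] = [5.2500]
BᵀPA = [2.2500 3.0000]
K = S⁻¹·BᵀPA = [0.4286 0.5714]
A−BK = [1.0000 -1.0000; 1.3571 0.6429]
AᵀP(A−BK) = [1.5357 1.4643; 1.4643 2.5357]
P' = Q + AᵀP(A−BK) = [14.5357 -2.5357; -2.5357 6.5357]
tr(P') = 21.0714


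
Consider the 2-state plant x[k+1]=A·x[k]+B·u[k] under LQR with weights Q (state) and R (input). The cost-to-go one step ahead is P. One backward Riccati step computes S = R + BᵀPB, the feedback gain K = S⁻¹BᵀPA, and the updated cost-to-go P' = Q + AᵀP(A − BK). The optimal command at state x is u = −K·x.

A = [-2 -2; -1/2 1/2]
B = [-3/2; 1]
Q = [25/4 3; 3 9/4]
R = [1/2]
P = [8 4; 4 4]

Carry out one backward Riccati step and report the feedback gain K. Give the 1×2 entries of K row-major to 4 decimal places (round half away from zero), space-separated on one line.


1.6190 1.4286

BᵀP = [-8.0000 -2.0000]
S = R + BᵀPB = [1/2] + [10.0000] = [10.5000]
BᵀPA = [17.0000 15.0000]
K = S⁻¹·BᵀPA = [1.6190 1.4286]
A−BK = [0.4286 0.1429; -2.1190 -0.9286]
AᵀP(A−BK) = [13.4762 6.7143; 6.7143 3.5714]
P' = Q + AᵀP(A−BK) = [19.7262 9.7143; 9.7143 5.8214]
tr(P') = 25.5476


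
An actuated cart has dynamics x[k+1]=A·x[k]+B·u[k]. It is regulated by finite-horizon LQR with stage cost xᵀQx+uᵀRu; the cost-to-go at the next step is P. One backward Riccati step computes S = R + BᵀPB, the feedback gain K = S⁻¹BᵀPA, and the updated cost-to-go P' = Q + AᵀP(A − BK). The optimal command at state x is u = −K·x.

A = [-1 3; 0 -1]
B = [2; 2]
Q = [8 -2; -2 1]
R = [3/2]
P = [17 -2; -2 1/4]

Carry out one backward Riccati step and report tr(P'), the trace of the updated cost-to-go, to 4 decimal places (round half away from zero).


14.3280

BᵀP = [30.0000 -3.5000]
S = R + BᵀPB = [3/2] + [53.0000] = [54.5000]
BᵀPA = [-30.0000 93.5000]
K = S⁻¹·BᵀPA = [-0.5505 1.7156]
A−BK = [0.1009 -0.4312; 1.1009 -4.4312]
AᵀP(A−BK) = [0.4862 -1.5321; -1.5321 4.8417]
P' = Q + AᵀP(A−BK) = [8.4862 -3.5321; -3.5321 5.8417]
tr(P') = 14.3280


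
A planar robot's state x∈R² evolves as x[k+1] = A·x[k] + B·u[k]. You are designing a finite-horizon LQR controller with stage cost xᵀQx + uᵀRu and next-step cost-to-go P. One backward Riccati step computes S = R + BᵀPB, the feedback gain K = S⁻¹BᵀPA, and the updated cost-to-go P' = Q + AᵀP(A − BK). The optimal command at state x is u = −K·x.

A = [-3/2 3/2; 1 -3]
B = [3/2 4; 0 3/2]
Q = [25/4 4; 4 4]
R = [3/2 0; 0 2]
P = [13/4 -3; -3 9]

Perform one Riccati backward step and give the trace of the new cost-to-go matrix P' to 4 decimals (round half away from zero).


60.0316

BᵀP = [4.8750 -4.5000; 8.5000 1.5000]
S = R + BᵀPB = [3/2 0; 0 2] + [7.3125 12.7500; 12.7500 36.2500] = [8.8125 12.7500; 12.7500 38.2500]
BᵀPA = [-11.8125 20.8125; -11.2500 8.2500]
K = S⁻¹·BᵀPA = [-1.7671 3.9589; 0.2949 -1.1039]
A−BK = [-0.0290 -0.0226; 0.5576 -1.3441]
AᵀP(A−BK) = [7.7562 -17.9674; -17.9674 42.0254]
P' = Q + AᵀP(A−BK) = [14.0062 -13.9674; -13.9674 46.0254]
tr(P') = 60.0316


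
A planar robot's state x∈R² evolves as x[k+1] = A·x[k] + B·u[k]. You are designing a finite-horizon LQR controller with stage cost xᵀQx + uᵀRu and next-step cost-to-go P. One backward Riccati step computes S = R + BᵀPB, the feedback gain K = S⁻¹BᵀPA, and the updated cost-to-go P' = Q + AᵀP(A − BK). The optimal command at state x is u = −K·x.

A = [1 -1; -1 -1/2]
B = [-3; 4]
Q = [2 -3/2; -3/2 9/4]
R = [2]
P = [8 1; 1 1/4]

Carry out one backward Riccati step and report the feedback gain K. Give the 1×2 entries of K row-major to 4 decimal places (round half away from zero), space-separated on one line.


-0.3333 0.3889

BᵀP = [-20.0000 -2.0000]
S = R + BᵀPB = [2] + [52.0000] = [54.0000]
BᵀPA = [-18.0000 21.0000]
K = S⁻¹·BᵀPA = [-0.3333 0.3889]
A−BK = [0.0000 0.1667; 0.3333 -2.0556]
AᵀP(A−BK) = [0.2500 -0.3750; -0.3750 0.8958]
P' = Q + AᵀP(A−BK) = [2.2500 -1.8750; -1.8750 3.1458]
tr(P') = 5.3958
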